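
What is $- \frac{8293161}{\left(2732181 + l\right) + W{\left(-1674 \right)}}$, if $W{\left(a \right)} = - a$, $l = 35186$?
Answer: $- \frac{8293161}{2769041} \approx -2.995$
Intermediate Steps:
$- \frac{8293161}{\left(2732181 + l\right) + W{\left(-1674 \right)}} = - \frac{8293161}{\left(2732181 + 35186\right) - -1674} = - \frac{8293161}{2767367 + 1674} = - \frac{8293161}{2769041}$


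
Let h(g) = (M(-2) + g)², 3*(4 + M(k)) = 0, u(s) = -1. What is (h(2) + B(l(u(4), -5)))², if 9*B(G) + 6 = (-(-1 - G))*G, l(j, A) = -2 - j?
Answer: 100/9 ≈ 11.111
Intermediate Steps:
M(k) = -4 (M(k) = -4 + (⅓)*0 = -4 + 0 = -4)
h(g) = (-4 + g)²
B(G) = -⅔ + G*(1 + G)/9 (B(G) = -⅔ + ((-(-1 - G))*G)/9 = -⅔ + ((1 + G)*G)/9 = -⅔ + (G*(1 + G))/9 = -⅔ + G*(1 + G)/9)
(h(2) + B(l(u(4), -5)))² = ((-4 + 2)² + (-⅔ + (-2 - 1*(-1))/9 + (-2 - 1*(-1))²/9))² = ((-2)² + (-⅔ + (-2 + 1)/9 + (-2 + 1)²/9))² = (4 + (-⅔ + (⅑)*(-1) + (⅑)*(-1)²))² = (4 + (-⅔ - ⅑ + (⅑)*1))² = (4 + (-⅔ - ⅑ + ⅑))² = (4 - ⅔)² = (10/3)² = 100/9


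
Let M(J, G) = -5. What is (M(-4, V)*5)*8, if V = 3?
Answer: -200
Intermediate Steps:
(M(-4, V)*5)*8 = -5*5*8 = -25*8 = -200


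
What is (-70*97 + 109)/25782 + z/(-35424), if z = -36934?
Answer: 59630387/76108464 ≈ 0.78349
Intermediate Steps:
(-70*97 + 109)/25782 + z/(-35424) = (-70*97 + 109)/25782 - 36934/(-35424) = (-6790 + 109)*(1/25782) - 36934*(-1/35424) = -6681*1/25782 + 18467/17712 = -2227/8594 + 18467/17712 = 59630387/76108464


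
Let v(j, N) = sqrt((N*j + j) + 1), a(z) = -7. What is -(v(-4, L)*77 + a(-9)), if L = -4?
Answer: 7 - 77*sqrt(13) ≈ -270.63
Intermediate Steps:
v(j, N) = sqrt(1 + j + N*j) (v(j, N) = sqrt((j + N*j) + 1) = sqrt(1 + j + N*j))
-(v(-4, L)*77 + a(-9)) = -(sqrt(1 - 4 - 4*(-4))*77 - 7) = -(sqrt(1 - 4 + 16)*77 - 7) = -(sqrt(13)*77 - 7) = -(77*sqrt(13) - 7) = -(-7 + 77*sqrt(13)) = 7 - 77*sqrt(13)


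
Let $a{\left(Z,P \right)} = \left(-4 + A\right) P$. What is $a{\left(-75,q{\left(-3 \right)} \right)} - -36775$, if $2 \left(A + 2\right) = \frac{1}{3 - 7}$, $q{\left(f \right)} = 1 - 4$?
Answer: $\frac{294347}{8} \approx 36793.0$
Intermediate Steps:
$q{\left(f \right)} = -3$
$A = - \frac{17}{8}$ ($A = -2 + \frac{1}{2 \left(3 - 7\right)} = -2 + \frac{1}{2 \left(-4\right)} = -2 + \frac{1}{2} \left(- \frac{1}{4}\right) = -2 - \frac{1}{8} = - \frac{17}{8} \approx -2.125$)
$a{\left(Z,P \right)} = - \frac{49 P}{8}$ ($a{\left(Z,P \right)} = \left(-4 - \frac{17}{8}\right) P = - \frac{49 P}{8}$)
$a{\left(-75,q{\left(-3 \right)} \right)} - -36775 = \left(- \frac{49}{8}\right) \left(-3\right) - -36775 = \frac{147}{8} + 36775 = \frac{294347}{8}$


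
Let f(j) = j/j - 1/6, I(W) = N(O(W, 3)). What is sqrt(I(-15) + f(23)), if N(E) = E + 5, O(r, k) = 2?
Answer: sqrt(282)/6 ≈ 2.7988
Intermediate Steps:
N(E) = 5 + E
I(W) = 7 (I(W) = 5 + 2 = 7)
f(j) = 5/6 (f(j) = 1 - 1*1/6 = 1 - 1/6 = 5/6)
sqrt(I(-15) + f(23)) = sqrt(7 + 5/6) = sqrt(47/6) = sqrt(282)/6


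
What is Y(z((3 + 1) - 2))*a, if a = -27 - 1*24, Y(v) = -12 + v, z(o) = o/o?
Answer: 561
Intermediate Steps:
z(o) = 1
a = -51 (a = -27 - 24 = -51)
Y(z((3 + 1) - 2))*a = (-12 + 1)*(-51) = -11*(-51) = 561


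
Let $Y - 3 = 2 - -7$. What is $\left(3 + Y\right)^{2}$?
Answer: $225$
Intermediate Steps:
$Y = 12$ ($Y = 3 + \left(2 - -7\right) = 3 + \left(2 + 7\right) = 3 + 9 = 12$)
$\left(3 + Y\right)^{2} = \left(3 + 12\right)^{2} = 15^{2} = 225$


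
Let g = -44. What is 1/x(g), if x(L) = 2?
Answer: ½ ≈ 0.50000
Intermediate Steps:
1/x(g) = 1/2 = ½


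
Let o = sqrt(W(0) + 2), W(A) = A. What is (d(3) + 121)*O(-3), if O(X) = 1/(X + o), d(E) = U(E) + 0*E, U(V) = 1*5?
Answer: -54 - 18*sqrt(2) ≈ -79.456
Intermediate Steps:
o = sqrt(2) (o = sqrt(0 + 2) = sqrt(2) ≈ 1.4142)
U(V) = 5
d(E) = 5 (d(E) = 5 + 0*E = 5 + 0 = 5)
O(X) = 1/(X + sqrt(2))
(d(3) + 121)*O(-3) = (5 + 121)/(-3 + sqrt(2)) = 126/(-3 + sqrt(2))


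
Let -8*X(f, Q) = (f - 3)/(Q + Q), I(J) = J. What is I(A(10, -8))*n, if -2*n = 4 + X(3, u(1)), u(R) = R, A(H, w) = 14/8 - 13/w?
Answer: -27/4 ≈ -6.7500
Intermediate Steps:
A(H, w) = 7/4 - 13/w (A(H, w) = 14*(⅛) - 13/w = 7/4 - 13/w)
X(f, Q) = -(-3 + f)/(16*Q) (X(f, Q) = -(f - 3)/(8*(Q + Q)) = -(-3 + f)/(8*(2*Q)) = -(-3 + f)*1/(2*Q)/8 = -(-3 + f)/(16*Q))
n = -2 (n = -(4 + (1/16)*(3 - 1*3)/1)/2 = -(4 + (1/16)*1*(3 - 3))/2 = -(4 + (1/16)*1*0)/2 = -(4 + 0)/2 = -½*4 = -2)
I(A(10, -8))*n = (7/4 - 13/(-8))*(-2) = (7/4 - 13*(-⅛))*(-2) = (7/4 + 13/8)*(-2) = (27/8)*(-2) = -27/4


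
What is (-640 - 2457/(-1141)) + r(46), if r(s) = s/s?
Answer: -103806/163 ≈ -636.85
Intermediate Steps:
r(s) = 1
(-640 - 2457/(-1141)) + r(46) = (-640 - 2457/(-1141)) + 1 = (-640 - 2457*(-1/1141)) + 1 = (-640 + 351/163) + 1 = -103969/163 + 1 = -103806/163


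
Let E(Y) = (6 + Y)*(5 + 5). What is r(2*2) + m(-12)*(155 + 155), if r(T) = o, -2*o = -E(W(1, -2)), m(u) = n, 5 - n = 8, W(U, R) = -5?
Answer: -925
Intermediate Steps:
n = -3 (n = 5 - 1*8 = 5 - 8 = -3)
E(Y) = 60 + 10*Y (E(Y) = (6 + Y)*10 = 60 + 10*Y)
m(u) = -3
o = 5 (o = -(-1)*(60 + 10*(-5))/2 = -(-1)*(60 - 50)/2 = -(-1)*10/2 = -1/2*(-10) = 5)
r(T) = 5
r(2*2) + m(-12)*(155 + 155) = 5 - 3*(155 + 155) = 5 - 3*310 = 5 - 930 = -925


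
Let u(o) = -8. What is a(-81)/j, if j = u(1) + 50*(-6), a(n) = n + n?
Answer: 81/154 ≈ 0.52597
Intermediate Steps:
a(n) = 2*n
j = -308 (j = -8 + 50*(-6) = -8 - 300 = -308)
a(-81)/j = (2*(-81))/(-308) = -162*(-1/308) = 81/154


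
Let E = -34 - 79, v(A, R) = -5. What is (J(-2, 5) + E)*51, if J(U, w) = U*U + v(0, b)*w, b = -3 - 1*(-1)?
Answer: -6834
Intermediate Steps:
b = -2 (b = -3 + 1 = -2)
J(U, w) = U² - 5*w (J(U, w) = U*U - 5*w = U² - 5*w)
E = -113
(J(-2, 5) + E)*51 = (((-2)² - 5*5) - 113)*51 = ((4 - 25) - 113)*51 = (-21 - 113)*51 = -134*51 = -6834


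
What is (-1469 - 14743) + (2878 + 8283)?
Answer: -5051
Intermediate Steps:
(-1469 - 14743) + (2878 + 8283) = -16212 + 11161 = -5051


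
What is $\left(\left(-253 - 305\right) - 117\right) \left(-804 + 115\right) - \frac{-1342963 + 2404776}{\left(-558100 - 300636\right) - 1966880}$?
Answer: $\frac{1314124423013}{2825616} \approx 4.6508 \cdot 10^{5}$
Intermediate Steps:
$\left(\left(-253 - 305\right) - 117\right) \left(-804 + 115\right) - \frac{-1342963 + 2404776}{\left(-558100 - 300636\right) - 1966880} = \left(-558 - 117\right) \left(-689\right) - \frac{1061813}{-858736 - 1966880} = \left(-675\right) \left(-689\right) - \frac{1061813}{-2825616} = 465075 - 1061813 \left(- \frac{1}{2825616}\right) = 465075 - - \frac{1061813}{2825616} = 465075 + \frac{1061813}{2825616} = \frac{1314124423013}{2825616}$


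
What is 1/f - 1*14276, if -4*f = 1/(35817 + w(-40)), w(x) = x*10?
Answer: -155944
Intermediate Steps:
w(x) = 10*x
f = -1/141668 (f = -1/(4*(35817 + 10*(-40))) = -1/(4*(35817 - 400)) = -¼/35417 = -¼*1/35417 = -1/141668 ≈ -7.0588e-6)
1/f - 1*14276 = 1/(-1/141668) - 1*14276 = -141668 - 14276 = -155944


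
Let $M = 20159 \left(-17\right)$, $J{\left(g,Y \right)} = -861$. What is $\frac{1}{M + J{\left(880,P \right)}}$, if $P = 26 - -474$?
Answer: $- \frac{1}{343564} \approx -2.9107 \cdot 10^{-6}$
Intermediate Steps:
$P = 500$ ($P = 26 + 474 = 500$)
$M = -342703$
$\frac{1}{M + J{\left(880,P \right)}} = \frac{1}{-342703 - 861} = \frac{1}{-343564} = - \frac{1}{343564}$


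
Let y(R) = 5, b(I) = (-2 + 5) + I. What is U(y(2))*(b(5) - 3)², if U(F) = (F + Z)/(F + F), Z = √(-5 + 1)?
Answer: 25/2 + 5*I ≈ 12.5 + 5.0*I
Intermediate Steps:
b(I) = 3 + I
Z = 2*I (Z = √(-4) = 2*I ≈ 2.0*I)
U(F) = (F + 2*I)/(2*F) (U(F) = (F + 2*I)/(F + F) = (F + 2*I)/((2*F)) = (F + 2*I)*(1/(2*F)) = (F + 2*I)/(2*F))
U(y(2))*(b(5) - 3)² = ((I + (½)*5)/5)*((3 + 5) - 3)² = ((I + 5/2)/5)*(8 - 3)² = ((5/2 + I)/5)*5² = (½ + I/5)*25 = 25/2 + 5*I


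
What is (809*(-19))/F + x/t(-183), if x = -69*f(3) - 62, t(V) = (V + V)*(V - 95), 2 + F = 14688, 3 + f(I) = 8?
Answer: -784972855/747135564 ≈ -1.0506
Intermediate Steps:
f(I) = 5 (f(I) = -3 + 8 = 5)
F = 14686 (F = -2 + 14688 = 14686)
t(V) = 2*V*(-95 + V) (t(V) = (2*V)*(-95 + V) = 2*V*(-95 + V))
x = -407 (x = -69*5 - 62 = -345 - 62 = -407)
(809*(-19))/F + x/t(-183) = (809*(-19))/14686 - 407*(-1/(366*(-95 - 183))) = -15371*1/14686 - 407/(2*(-183)*(-278)) = -15371/14686 - 407/101748 = -784972855/747135564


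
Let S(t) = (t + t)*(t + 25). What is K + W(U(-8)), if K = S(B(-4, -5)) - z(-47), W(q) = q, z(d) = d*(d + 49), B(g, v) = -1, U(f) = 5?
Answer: 51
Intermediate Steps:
z(d) = d*(49 + d)
S(t) = 2*t*(25 + t) (S(t) = (2*t)*(25 + t) = 2*t*(25 + t))
K = 46 (K = 2*(-1)*(25 - 1) - (-47)*(49 - 47) = 2*(-1)*24 - (-47)*2 = -48 - 1*(-94) = -48 + 94 = 46)
K + W(U(-8)) = 46 + 5 = 51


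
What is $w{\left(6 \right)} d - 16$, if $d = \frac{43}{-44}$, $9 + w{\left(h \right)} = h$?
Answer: $- \frac{575}{44} \approx -13.068$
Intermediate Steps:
$w{\left(h \right)} = -9 + h$
$d = - \frac{43}{44}$ ($d = 43 \left(- \frac{1}{44}\right) = - \frac{43}{44} \approx -0.97727$)
$w{\left(6 \right)} d - 16 = \left(-9 + 6\right) \left(- \frac{43}{44}\right) - 16 = \left(-3\right) \left(- \frac{43}{44}\right) - 16 = \frac{129}{44} - 16 = - \frac{575}{44}$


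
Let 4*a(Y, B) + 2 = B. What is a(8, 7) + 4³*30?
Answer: 7685/4 ≈ 1921.3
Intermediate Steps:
a(Y, B) = -½ + B/4
a(8, 7) + 4³*30 = (-½ + (¼)*7) + 4³*30 = (-½ + 7/4) + 64*30 = 5/4 + 1920 = 7685/4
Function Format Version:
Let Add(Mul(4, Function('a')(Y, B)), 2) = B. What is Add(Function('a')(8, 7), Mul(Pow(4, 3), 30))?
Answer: Rational(7685, 4) ≈ 1921.3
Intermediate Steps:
Function('a')(Y, B) = Add(Rational(-1, 2), Mul(Rational(1, 4), B))
Add(Function('a')(8, 7), Mul(Pow(4, 3), 30)) = Add(Add(Rational(-1, 2), Mul(Rational(1, 4), 7)), Mul(Pow(4, 3), 30)) = Add(Add(Rational(-1, 2), Rational(7, 4)), Mul(64, 30)) = Add(Rational(5, 4), 1920) = Rational(7685, 4)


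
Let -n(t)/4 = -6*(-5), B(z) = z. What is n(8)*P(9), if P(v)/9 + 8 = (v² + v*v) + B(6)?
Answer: -172800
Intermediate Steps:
P(v) = -18 + 18*v² (P(v) = -72 + 9*((v² + v*v) + 6) = -72 + 9*((v² + v²) + 6) = -72 + 9*(2*v² + 6) = -72 + 9*(6 + 2*v²) = -72 + (54 + 18*v²) = -18 + 18*v²)
n(t) = -120 (n(t) = -(-24)*(-5) = -4*30 = -120)
n(8)*P(9) = -120*(-18 + 18*9²) = -120*(-18 + 18*81) = -120*(-18 + 1458) = -120*1440 = -172800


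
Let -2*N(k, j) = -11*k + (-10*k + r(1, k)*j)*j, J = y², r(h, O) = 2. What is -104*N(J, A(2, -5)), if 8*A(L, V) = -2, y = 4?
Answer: -14131/2 ≈ -7065.5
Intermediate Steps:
A(L, V) = -¼ (A(L, V) = (⅛)*(-2) = -¼)
J = 16 (J = 4² = 16)
N(k, j) = 11*k/2 - j*(-10*k + 2*j)/2 (N(k, j) = -(-11*k + (-10*k + 2*j)*j)/2 = -(-11*k + j*(-10*k + 2*j))/2 = 11*k/2 - j*(-10*k + 2*j)/2)
-104*N(J, A(2, -5)) = -104*(-(-¼)² + (11/2)*16 + 5*(-¼)*16) = -104*(-1*1/16 + 88 - 20) = -104*(-1/16 + 88 - 20) = -104*1087/16 = -14131/2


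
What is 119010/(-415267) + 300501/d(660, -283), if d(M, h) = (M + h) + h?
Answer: 124776961827/39035098 ≈ 3196.5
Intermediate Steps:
d(M, h) = M + 2*h
119010/(-415267) + 300501/d(660, -283) = 119010/(-415267) + 300501/(660 + 2*(-283)) = 119010*(-1/415267) + 300501/(660 - 566) = -119010/415267 + 300501/94 = 124776961827/39035098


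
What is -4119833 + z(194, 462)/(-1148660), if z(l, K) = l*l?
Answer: -1183071852854/287165 ≈ -4.1198e+6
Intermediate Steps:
z(l, K) = l**2
-4119833 + z(194, 462)/(-1148660) = -4119833 + 194**2/(-1148660) = -4119833 + 37636*(-1/1148660) = -4119833 - 9409/287165 = -1183071852854/287165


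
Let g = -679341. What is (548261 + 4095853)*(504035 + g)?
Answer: -814141048884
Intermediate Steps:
(548261 + 4095853)*(504035 + g) = (548261 + 4095853)*(504035 - 679341) = 4644114*(-175306) = -814141048884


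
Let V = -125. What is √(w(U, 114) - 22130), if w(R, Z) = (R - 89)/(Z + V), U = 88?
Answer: I*√2677719/11 ≈ 148.76*I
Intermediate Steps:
w(R, Z) = (-89 + R)/(-125 + Z) (w(R, Z) = (R - 89)/(Z - 125) = (-89 + R)/(-125 + Z))
√(w(U, 114) - 22130) = √((-89 + 88)/(-125 + 114) - 22130) = √(-1/(-11) - 22130) = √(-1/11*(-1) - 22130) = √(1/11 - 22130) = √(-243429/11) = I*√2677719/11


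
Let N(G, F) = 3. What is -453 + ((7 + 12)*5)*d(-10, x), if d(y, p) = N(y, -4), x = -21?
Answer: -168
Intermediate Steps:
d(y, p) = 3
-453 + ((7 + 12)*5)*d(-10, x) = -453 + ((7 + 12)*5)*3 = -453 + (19*5)*3 = -453 + 95*3 = -453 + 285 = -168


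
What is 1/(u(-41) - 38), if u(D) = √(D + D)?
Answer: -19/763 - I*√82/1526 ≈ -0.024902 - 0.0059341*I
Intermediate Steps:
u(D) = √2*√D (u(D) = √(2*D) = √2*√D)
1/(u(-41) - 38) = 1/(√2*√(-41) - 38) = 1/(√2*(I*√41) - 38) = 1/(I*√82 - 38) = 1/(-38 + I*√82)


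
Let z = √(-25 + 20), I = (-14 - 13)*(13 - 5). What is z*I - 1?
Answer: -1 - 216*I*√5 ≈ -1.0 - 482.99*I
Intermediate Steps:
I = -216 (I = -27*8 = -216)
z = I*√5 (z = √(-5) = I*√5 ≈ 2.2361*I)
z*I - 1 = (I*√5)*(-216) - 1 = -216*I*√5 - 1 = -1 - 216*I*√5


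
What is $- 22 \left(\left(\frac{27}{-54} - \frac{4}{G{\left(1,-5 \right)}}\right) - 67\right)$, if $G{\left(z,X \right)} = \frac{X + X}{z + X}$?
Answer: $\frac{7601}{5} \approx 1520.2$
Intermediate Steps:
$G{\left(z,X \right)} = \frac{2 X}{X + z}$
$- 22 \left(\left(\frac{27}{-54} - \frac{4}{G{\left(1,-5 \right)}}\right) - 67\right) = - 22 \left(\left(\frac{27}{-54} - \frac{4}{2 \left(-5\right) \frac{1}{-5 + 1}}\right) - 67\right) = - 22 \left(\left(27 \left(- \frac{1}{54}\right) - \frac{4}{2 \left(-5\right) \frac{1}{-4}}\right) - 67\right) = - 22 \left(\left(- \frac{1}{2} - \frac{4}{2 \left(-5\right) \left(- \frac{1}{4}\right)}\right) - 67\right) = - 22 \left(\left(- \frac{1}{2} - \frac{4}{\frac{5}{2}}\right) - 67\right) = - 22 \left(\left(- \frac{1}{2} - \frac{8}{5}\right) - 67\right) = - 22 \left(- \frac{21}{10} - 67\right) = \left(-22\right) \left(- \frac{691}{10}\right) = \frac{7601}{5}$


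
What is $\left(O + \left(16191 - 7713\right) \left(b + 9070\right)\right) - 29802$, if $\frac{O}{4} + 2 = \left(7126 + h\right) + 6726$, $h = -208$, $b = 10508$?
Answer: $166007050$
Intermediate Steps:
$O = 54568$ ($O = -8 + 4 \left(\left(7126 - 208\right) + 6726\right) = -8 + 4 \left(6918 + 6726\right) = -8 + 4 \cdot 13644 = -8 + 54576 = 54568$)
$\left(O + \left(16191 - 7713\right) \left(b + 9070\right)\right) - 29802 = \left(54568 + \left(16191 - 7713\right) \left(10508 + 9070\right)\right) - 29802 = \left(54568 + 8478 \cdot 19578\right) - 29802 = \left(54568 + 165982284\right) - 29802 = 166036852 - 29802 = 166007050$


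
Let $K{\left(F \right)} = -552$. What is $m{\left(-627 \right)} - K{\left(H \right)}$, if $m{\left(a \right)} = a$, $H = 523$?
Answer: $-75$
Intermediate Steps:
$m{\left(-627 \right)} - K{\left(H \right)} = -627 - -552 = -627 + 552 = -75$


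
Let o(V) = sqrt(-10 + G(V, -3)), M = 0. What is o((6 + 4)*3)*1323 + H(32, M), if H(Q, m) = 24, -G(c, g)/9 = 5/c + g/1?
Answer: 24 + 1323*sqrt(62)/2 ≈ 5232.7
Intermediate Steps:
G(c, g) = -45/c - 9*g (G(c, g) = -9*(5/c + g/1) = -9*(5/c + g*1) = -9*(5/c + g) = -9*(g + 5/c) = -45/c - 9*g)
o(V) = sqrt(17 - 45/V) (o(V) = sqrt(-10 + (-45/V - 9*(-3))) = sqrt(-10 + (-45/V + 27)) = sqrt(-10 + (27 - 45/V)) = sqrt(17 - 45/V))
o((6 + 4)*3)*1323 + H(32, M) = sqrt(17 - 45*1/(3*(6 + 4)))*1323 + 24 = sqrt(17 - 45/(10*3))*1323 + 24 = sqrt(17 - 45/30)*1323 + 24 = sqrt(17 - 45*1/30)*1323 + 24 = sqrt(17 - 3/2)*1323 + 24 = sqrt(31/2)*1323 + 24 = (sqrt(62)/2)*1323 + 24 = 1323*sqrt(62)/2 + 24 = 24 + 1323*sqrt(62)/2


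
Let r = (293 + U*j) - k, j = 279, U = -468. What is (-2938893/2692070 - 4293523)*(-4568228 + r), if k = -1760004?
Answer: 33964591134718770009/2692070 ≈ 1.2617e+13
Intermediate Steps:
r = 1629725 (r = (293 - 468*279) - 1*(-1760004) = (293 - 130572) + 1760004 = -130279 + 1760004 = 1629725)
(-2938893/2692070 - 4293523)*(-4568228 + r) = (-2938893/2692070 - 4293523)*(-4568228 + 1629725) = (-2938893*1/2692070 - 4293523)*(-2938503) = (-2938893/2692070 - 4293523)*(-2938503) = -11558467401503/2692070*(-2938503) = 33964591134718770009/2692070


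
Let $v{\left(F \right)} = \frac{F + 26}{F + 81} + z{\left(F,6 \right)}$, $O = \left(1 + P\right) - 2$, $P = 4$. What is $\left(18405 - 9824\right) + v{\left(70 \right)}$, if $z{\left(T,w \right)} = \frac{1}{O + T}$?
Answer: $\frac{94595522}{11023} \approx 8581.7$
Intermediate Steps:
$O = 3$ ($O = \left(1 + 4\right) - 2 = 5 - 2 = 3$)
$z{\left(T,w \right)} = \frac{1}{3 + T}$
$v{\left(F \right)} = \frac{1}{3 + F} + \frac{26 + F}{81 + F}$ ($v{\left(F \right)} = \frac{F + 26}{F + 81} + \frac{1}{3 + F} = \frac{26 + F}{81 + F} + \frac{1}{3 + F} = \frac{1}{3 + F} + \frac{26 + F}{81 + F}$)
$\left(18405 - 9824\right) + v{\left(70 \right)} = \left(18405 - 9824\right) + \frac{81 + 70 + \left(3 + 70\right) \left(26 + 70\right)}{\left(3 + 70\right) \left(81 + 70\right)} = 8581 + \frac{81 + 70 + 73 \cdot 96}{73 \cdot 151} = 8581 + \frac{1}{73} \cdot \frac{1}{151} \left(81 + 70 + 7008\right) = 8581 + \frac{1}{73} \cdot \frac{1}{151} \cdot 7159 = 8581 + \frac{7159}{11023} = \frac{94595522}{11023}$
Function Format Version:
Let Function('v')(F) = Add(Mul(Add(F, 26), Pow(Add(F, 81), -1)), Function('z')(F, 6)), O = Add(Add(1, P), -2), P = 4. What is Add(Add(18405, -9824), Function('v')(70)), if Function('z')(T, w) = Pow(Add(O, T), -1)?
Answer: Rational(94595522, 11023) ≈ 8581.7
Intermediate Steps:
O = 3 (O = Add(Add(1, 4), -2) = Add(5, -2) = 3)
Function('z')(T, w) = Pow(Add(3, T), -1)
Function('v')(F) = Add(Pow(Add(3, F), -1), Mul(Pow(Add(81, F), -1), Add(26, F))) (Function('v')(F) = Add(Mul(Add(F, 26), Pow(Add(F, 81), -1)), Pow(Add(3, F), -1)) = Add(Mul(Add(26, F), Pow(Add(81, F), -1)), Pow(Add(3, F), -1)) = Add(Mul(Pow(Add(81, F), -1), Add(26, F)), Pow(Add(3, F), -1)) = Add(Pow(Add(3, F), -1), Mul(Pow(Add(81, F), -1), Add(26, F))))
Add(Add(18405, -9824), Function('v')(70)) = Add(Add(18405, -9824), Mul(Pow(Add(3, 70), -1), Pow(Add(81, 70), -1), Add(81, 70, Mul(Add(3, 70), Add(26, 70))))) = Add(8581, Mul(Pow(73, -1), Pow(151, -1), Add(81, 70, Mul(73, 96)))) = Add(8581, Mul(Rational(1, 73), Rational(1, 151), Add(81, 70, 7008))) = Add(8581, Mul(Rational(1, 73), Rational(1, 151), 7159)) = Add(8581, Rational(7159, 11023)) = Rational(94595522, 11023)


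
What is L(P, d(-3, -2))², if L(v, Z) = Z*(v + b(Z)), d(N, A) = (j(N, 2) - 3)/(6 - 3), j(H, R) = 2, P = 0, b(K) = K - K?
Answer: 0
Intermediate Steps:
b(K) = 0
d(N, A) = -⅓ (d(N, A) = (2 - 3)/(6 - 3) = -1/3 = -1*⅓ = -⅓)
L(v, Z) = Z*v (L(v, Z) = Z*(v + 0) = Z*v)
L(P, d(-3, -2))² = (-⅓*0)² = 0² = 0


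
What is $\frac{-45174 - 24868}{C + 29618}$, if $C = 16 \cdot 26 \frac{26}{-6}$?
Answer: $- \frac{105063}{41723} \approx -2.5181$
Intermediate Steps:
$C = - \frac{5408}{3}$ ($C = 416 \cdot 26 \left(- \frac{1}{6}\right) = 416 \left(- \frac{13}{3}\right) = - \frac{5408}{3} \approx -1802.7$)
$\frac{-45174 - 24868}{C + 29618} = \frac{-45174 - 24868}{- \frac{5408}{3} + 29618} = - \frac{70042}{\frac{83446}{3}} = \left(-70042\right) \frac{3}{83446} = - \frac{105063}{41723}$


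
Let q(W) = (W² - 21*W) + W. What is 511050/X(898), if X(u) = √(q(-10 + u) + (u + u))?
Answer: 51105*√193145/38629 ≈ 581.42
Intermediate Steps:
q(W) = W² - 20*W
X(u) = √(2*u + (-30 + u)*(-10 + u)) (X(u) = √((-10 + u)*(-20 + (-10 + u)) + (u + u)) = √((-10 + u)*(-30 + u) + 2*u) = √((-30 + u)*(-10 + u) + 2*u) = √(2*u + (-30 + u)*(-10 + u)))
511050/X(898) = 511050/(√(300 + 898² - 38*898)) = 511050/(√(300 + 806404 - 34124)) = 511050/(√772580) = 511050/((2*√193145)) = 511050*(√193145/386290) = 51105*√193145/38629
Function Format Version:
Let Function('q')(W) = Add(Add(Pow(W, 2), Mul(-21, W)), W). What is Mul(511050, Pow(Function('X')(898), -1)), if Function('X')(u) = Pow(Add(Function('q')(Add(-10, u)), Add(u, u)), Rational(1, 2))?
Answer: Mul(Rational(51105, 38629), Pow(193145, Rational(1, 2))) ≈ 581.42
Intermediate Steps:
Function('q')(W) = Add(Pow(W, 2), Mul(-20, W))
Function('X')(u) = Pow(Add(Mul(2, u), Mul(Add(-30, u), Add(-10, u))), Rational(1, 2)) (Function('X')(u) = Pow(Add(Mul(Add(-10, u), Add(-20, Add(-10, u))), Add(u, u)), Rational(1, 2)) = Pow(Add(Mul(Add(-10, u), Add(-30, u)), Mul(2, u)), Rational(1, 2)) = Pow(Add(Mul(Add(-30, u), Add(-10, u)), Mul(2, u)), Rational(1, 2)) = Pow(Add(Mul(2, u), Mul(Add(-30, u), Add(-10, u))), Rational(1, 2)))
Mul(511050, Pow(Function('X')(898), -1)) = Mul(511050, Pow(Pow(Add(300, Pow(898, 2), Mul(-38, 898)), Rational(1, 2)), -1)) = Mul(511050, Pow(Pow(Add(300, 806404, -34124), Rational(1, 2)), -1)) = Mul(511050, Pow(Pow(772580, Rational(1, 2)), -1)) = Mul(511050, Pow(Mul(2, Pow(193145, Rational(1, 2))), -1)) = Mul(511050, Mul(Rational(1, 386290), Pow(193145, Rational(1, 2)))) = Mul(Rational(51105, 38629), Pow(193145, Rational(1, 2)))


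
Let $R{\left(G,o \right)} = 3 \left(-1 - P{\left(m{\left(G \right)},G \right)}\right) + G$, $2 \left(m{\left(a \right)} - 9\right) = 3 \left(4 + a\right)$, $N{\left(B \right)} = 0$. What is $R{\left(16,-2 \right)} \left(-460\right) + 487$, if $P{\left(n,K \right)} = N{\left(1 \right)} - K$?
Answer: $-27573$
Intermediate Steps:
$m{\left(a \right)} = 15 + \frac{3 a}{2}$ ($m{\left(a \right)} = 9 + \frac{3 \left(4 + a\right)}{2} = 9 + \frac{12 + 3 a}{2} = 9 + \left(6 + \frac{3 a}{2}\right) = 15 + \frac{3 a}{2}$)
$P{\left(n,K \right)} = - K$ ($P{\left(n,K \right)} = 0 - K = - K$)
$R{\left(G,o \right)} = -3 + 4 G$ ($R{\left(G,o \right)} = 3 \left(-1 - - G\right) + G = 3 \left(-1 + G\right) + G = \left(-3 + 3 G\right) + G = -3 + 4 G$)
$R{\left(16,-2 \right)} \left(-460\right) + 487 = \left(-3 + 4 \cdot 16\right) \left(-460\right) + 487 = \left(-3 + 64\right) \left(-460\right) + 487 = 61 \left(-460\right) + 487 = -28060 + 487 = -27573$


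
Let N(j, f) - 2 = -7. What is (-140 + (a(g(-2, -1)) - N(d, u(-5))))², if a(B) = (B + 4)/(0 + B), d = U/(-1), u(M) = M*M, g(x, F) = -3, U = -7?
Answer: 164836/9 ≈ 18315.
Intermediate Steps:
u(M) = M²
d = 7 (d = -7/(-1) = -7*(-1) = 7)
N(j, f) = -5 (N(j, f) = 2 - 7 = -5)
a(B) = (4 + B)/B
(-140 + (a(g(-2, -1)) - N(d, u(-5))))² = (-140 + ((4 - 3)/(-3) - 1*(-5)))² = (-140 + (-⅓*1 + 5))² = (-140 + (-⅓ + 5))² = (-140 + 14/3)² = (-406/3)² = 164836/9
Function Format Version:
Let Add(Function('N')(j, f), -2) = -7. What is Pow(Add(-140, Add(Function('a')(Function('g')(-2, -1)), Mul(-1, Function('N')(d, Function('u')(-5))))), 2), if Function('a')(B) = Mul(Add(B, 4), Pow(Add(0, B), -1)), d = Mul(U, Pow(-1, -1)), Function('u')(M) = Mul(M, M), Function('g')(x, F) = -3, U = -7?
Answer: Rational(164836, 9) ≈ 18315.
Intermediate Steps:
Function('u')(M) = Pow(M, 2)
d = 7 (d = Mul(-7, Pow(-1, -1)) = Mul(-7, -1) = 7)
Function('N')(j, f) = -5 (Function('N')(j, f) = Add(2, -7) = -5)
Function('a')(B) = Mul(Pow(B, -1), Add(4, B)) (Function('a')(B) = Mul(Add(4, B), Pow(B, -1)) = Mul(Pow(B, -1), Add(4, B)))
Pow(Add(-140, Add(Function('a')(Function('g')(-2, -1)), Mul(-1, Function('N')(d, Function('u')(-5))))), 2) = Pow(Add(-140, Add(Mul(Pow(-3, -1), Add(4, -3)), Mul(-1, -5))), 2) = Pow(Add(-140, Add(Mul(Rational(-1, 3), 1), 5)), 2) = Pow(Add(-140, Add(Rational(-1, 3), 5)), 2) = Pow(Add(-140, Rational(14, 3)), 2) = Pow(Rational(-406, 3), 2) = Rational(164836, 9)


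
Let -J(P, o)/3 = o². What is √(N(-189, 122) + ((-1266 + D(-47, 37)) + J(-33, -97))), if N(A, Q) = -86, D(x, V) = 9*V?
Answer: I*√29246 ≈ 171.01*I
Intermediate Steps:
J(P, o) = -3*o²
√(N(-189, 122) + ((-1266 + D(-47, 37)) + J(-33, -97))) = √(-86 + ((-1266 + 9*37) - 3*(-97)²)) = √(-86 + ((-1266 + 333) - 3*9409)) = √(-86 + (-933 - 28227)) = √(-86 - 29160) = √(-29246) = I*√29246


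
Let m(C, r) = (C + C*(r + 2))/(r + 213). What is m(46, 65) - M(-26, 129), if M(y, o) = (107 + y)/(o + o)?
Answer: 130751/11954 ≈ 10.938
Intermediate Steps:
M(y, o) = (107 + y)/(2*o) (M(y, o) = (107 + y)/((2*o)) = (107 + y)*(1/(2*o)) = (107 + y)/(2*o))
m(C, r) = (C + C*(2 + r))/(213 + r)
m(46, 65) - M(-26, 129) = 46*(3 + 65)/(213 + 65) - (107 - 26)/(2*129) = 46*68/278 - 81/(2*129) = 46*(1/278)*68 - 1*27/86 = 1564/139 - 27/86 = 130751/11954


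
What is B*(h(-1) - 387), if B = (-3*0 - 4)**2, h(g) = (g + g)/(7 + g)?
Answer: -18592/3 ≈ -6197.3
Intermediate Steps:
h(g) = 2*g/(7 + g) (h(g) = (2*g)/(7 + g) = 2*g/(7 + g))
B = 16 (B = (0 - 4)**2 = (-4)**2 = 16)
B*(h(-1) - 387) = 16*(2*(-1)/(7 - 1) - 387) = 16*(2*(-1)/6 - 387) = 16*(2*(-1)*(1/6) - 387) = 16*(-1/3 - 387) = 16*(-1162/3) = -18592/3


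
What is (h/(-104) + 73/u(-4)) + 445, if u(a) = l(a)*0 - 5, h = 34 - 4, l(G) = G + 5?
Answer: 111829/260 ≈ 430.11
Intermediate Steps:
l(G) = 5 + G
h = 30
u(a) = -5 (u(a) = (5 + a)*0 - 5 = 0 - 5 = -5)
(h/(-104) + 73/u(-4)) + 445 = (30/(-104) + 73/(-5)) + 445 = (30*(-1/104) + 73*(-1/5)) + 445 = (-15/52 - 73/5) + 445 = -3871/260 + 445 = 111829/260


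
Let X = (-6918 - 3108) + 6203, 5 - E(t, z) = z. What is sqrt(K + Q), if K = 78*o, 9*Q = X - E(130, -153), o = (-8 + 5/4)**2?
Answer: sqrt(448062)/12 ≈ 55.781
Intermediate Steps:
E(t, z) = 5 - z
X = -3823 (X = -10026 + 6203 = -3823)
o = 729/16 (o = (-8 + 5*(1/4))**2 = (-8 + 5/4)**2 = (-27/4)**2 = 729/16 ≈ 45.563)
Q = -1327/3 (Q = (-3823 - (5 - 1*(-153)))/9 = (-3823 - (5 + 153))/9 = (-3823 - 1*158)/9 = (-3823 - 158)/9 = (1/9)*(-3981) = -1327/3 ≈ -442.33)
K = 28431/8 (K = 78*(729/16) = 28431/8 ≈ 3553.9)
sqrt(K + Q) = sqrt(28431/8 - 1327/3) = sqrt(74677/24) = sqrt(448062)/12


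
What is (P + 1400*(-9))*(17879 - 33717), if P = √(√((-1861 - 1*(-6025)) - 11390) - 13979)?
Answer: 199558800 - 15838*√(-13979 + I*√7226) ≈ 1.9955e+8 - 1.8726e+6*I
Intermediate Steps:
P = √(-13979 + I*√7226) (P = √(√((-1861 + 6025) - 11390) - 13979) = √(√(4164 - 11390) - 13979) = √(√(-7226) - 13979) = √(I*√7226 - 13979) = √(-13979 + I*√7226) ≈ 0.3595 + 118.23*I)
(P + 1400*(-9))*(17879 - 33717) = (√(-13979 + I*√7226) + 1400*(-9))*(17879 - 33717) = (√(-13979 + I*√7226) - 12600)*(-15838) = (-12600 + √(-13979 + I*√7226))*(-15838) = 199558800 - 15838*√(-13979 + I*√7226)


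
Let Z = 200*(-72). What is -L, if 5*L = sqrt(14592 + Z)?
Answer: -8*sqrt(3)/5 ≈ -2.7713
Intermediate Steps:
Z = -14400
L = 8*sqrt(3)/5 (L = sqrt(14592 - 14400)/5 = sqrt(192)/5 = (8*sqrt(3))/5 = 8*sqrt(3)/5 ≈ 2.7713)
-L = -8*sqrt(3)/5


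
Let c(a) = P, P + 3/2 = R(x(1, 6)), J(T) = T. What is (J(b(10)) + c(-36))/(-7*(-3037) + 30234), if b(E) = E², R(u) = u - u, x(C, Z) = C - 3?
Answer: 197/102986 ≈ 0.0019129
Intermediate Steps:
x(C, Z) = -3 + C
R(u) = 0
P = -3/2 (P = -3/2 + 0 = -3/2 ≈ -1.5000)
c(a) = -3/2
(J(b(10)) + c(-36))/(-7*(-3037) + 30234) = (10² - 3/2)/(-7*(-3037) + 30234) = (100 - 3/2)/(21259 + 30234) = (197/2)/51493 = (197/2)*(1/51493) = 197/102986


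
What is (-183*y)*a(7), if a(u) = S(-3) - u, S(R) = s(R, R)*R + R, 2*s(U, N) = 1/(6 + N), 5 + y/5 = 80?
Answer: 1441125/2 ≈ 7.2056e+5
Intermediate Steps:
y = 375 (y = -25 + 5*80 = -25 + 400 = 375)
s(U, N) = 1/(2*(6 + N))
S(R) = R + R/(2*(6 + R)) (S(R) = (1/(2*(6 + R)))*R + R = R/(2*(6 + R)) + R = R + R/(2*(6 + R)))
a(u) = -7/2 - u (a(u) = (½)*(-3)*(13 + 2*(-3))/(6 - 3) - u = (½)*(-3)*(13 - 6)/3 - u = (½)*(-3)*(⅓)*7 - u = -7/2 - u)
(-183*y)*a(7) = (-183*375)*(-7/2 - 1*7) = -68625*(-7/2 - 7) = -68625*(-21/2) = 1441125/2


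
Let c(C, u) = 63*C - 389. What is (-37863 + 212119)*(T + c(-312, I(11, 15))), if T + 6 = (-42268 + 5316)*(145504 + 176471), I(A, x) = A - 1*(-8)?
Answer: -2073235199578256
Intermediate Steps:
I(A, x) = 8 + A (I(A, x) = A + 8 = 8 + A)
c(C, u) = -389 + 63*C
T = -11897620206 (T = -6 + (-42268 + 5316)*(145504 + 176471) = -6 - 36952*321975 = -6 - 11897620200 = -11897620206)
(-37863 + 212119)*(T + c(-312, I(11, 15))) = (-37863 + 212119)*(-11897620206 + (-389 + 63*(-312))) = 174256*(-11897620206 + (-389 - 19656)) = 174256*(-11897620206 - 20045) = 174256*(-11897640251) = -2073235199578256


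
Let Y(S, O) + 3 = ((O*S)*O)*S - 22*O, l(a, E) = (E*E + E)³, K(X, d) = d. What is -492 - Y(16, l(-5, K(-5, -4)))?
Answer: -764374377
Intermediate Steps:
l(a, E) = (E + E²)³ (l(a, E) = (E² + E)³ = (E + E²)³)
Y(S, O) = -3 - 22*O + O²*S² (Y(S, O) = -3 + (((O*S)*O)*S - 22*O) = -3 + ((S*O²)*S - 22*O) = -3 + (O²*S² - 22*O) = -3 + (-22*O + O²*S²) = -3 - 22*O + O²*S²)
-492 - Y(16, l(-5, K(-5, -4))) = -492 - (-3 - 22*(-4)³*(1 - 4)³ + ((-4)³*(1 - 4)³)²*16²) = -492 - (-3 - (-1408)*(-3)³ + (-64*(-3)³)²*256) = -492 - (-3 - (-1408)*(-27) + (-64*(-27))²*256) = -492 - (-3 - 22*1728 + 1728²*256) = -492 - (-3 - 38016 + 2985984*256) = -492 - (-3 - 38016 + 764411904) = -492 - 1*764373885 = -492 - 764373885 = -764374377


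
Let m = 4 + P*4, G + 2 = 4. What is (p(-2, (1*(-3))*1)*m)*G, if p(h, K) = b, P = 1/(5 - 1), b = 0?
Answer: 0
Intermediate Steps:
G = 2 (G = -2 + 4 = 2)
P = ¼ (P = 1/4 = ¼ ≈ 0.25000)
p(h, K) = 0
m = 5 (m = 4 + (¼)*4 = 4 + 1 = 5)
(p(-2, (1*(-3))*1)*m)*G = (0*5)*2 = 0*2 = 0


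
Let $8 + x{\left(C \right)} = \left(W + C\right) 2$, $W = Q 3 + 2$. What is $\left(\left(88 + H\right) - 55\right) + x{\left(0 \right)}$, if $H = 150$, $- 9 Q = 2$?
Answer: $\frac{533}{3} \approx 177.67$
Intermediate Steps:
$Q = - \frac{2}{9}$ ($Q = \left(- \frac{1}{9}\right) 2 = - \frac{2}{9} \approx -0.22222$)
$W = \frac{4}{3}$ ($W = \left(- \frac{2}{9}\right) 3 + 2 = - \frac{2}{3} + 2 = \frac{4}{3} \approx 1.3333$)
$x{\left(C \right)} = - \frac{16}{3} + 2 C$ ($x{\left(C \right)} = -8 + \left(\frac{4}{3} + C\right) 2 = -8 + \left(\frac{8}{3} + 2 C\right) = - \frac{16}{3} + 2 C$)
$\left(\left(88 + H\right) - 55\right) + x{\left(0 \right)} = \left(\left(88 + 150\right) - 55\right) + \left(- \frac{16}{3} + 2 \cdot 0\right) = \left(238 - 55\right) + \left(- \frac{16}{3} + 0\right) = 183 - \frac{16}{3} = \frac{533}{3}$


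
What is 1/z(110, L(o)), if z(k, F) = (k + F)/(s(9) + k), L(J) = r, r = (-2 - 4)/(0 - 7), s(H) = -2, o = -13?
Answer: 189/194 ≈ 0.97423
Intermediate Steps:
r = 6/7 (r = -6/(-7) = -6*(-⅐) = 6/7 ≈ 0.85714)
L(J) = 6/7
z(k, F) = (F + k)/(-2 + k) (z(k, F) = (k + F)/(-2 + k) = (F + k)/(-2 + k))
1/z(110, L(o)) = 1/((6/7 + 110)/(-2 + 110)) = 1/((776/7)/108) = 1/((1/108)*(776/7)) = 1/(194/189) = 189/194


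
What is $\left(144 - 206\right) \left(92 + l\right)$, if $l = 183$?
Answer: $-17050$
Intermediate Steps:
$\left(144 - 206\right) \left(92 + l\right) = \left(144 - 206\right) \left(92 + 183\right) = \left(144 - 206\right) 275 = \left(-62\right) 275 = -17050$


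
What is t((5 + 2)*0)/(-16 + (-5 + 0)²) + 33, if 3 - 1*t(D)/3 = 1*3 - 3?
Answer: 34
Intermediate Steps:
t(D) = 9 (t(D) = 9 - 3*(1*3 - 3) = 9 - 3*(3 - 3) = 9 - 3*0 = 9 + 0 = 9)
t((5 + 2)*0)/(-16 + (-5 + 0)²) + 33 = 9/(-16 + (-5 + 0)²) + 33 = 9/(-16 + (-5)²) + 33 = 9/(-16 + 25) + 33 = 9/9 + 33 = (⅑)*9 + 33 = 1 + 33 = 34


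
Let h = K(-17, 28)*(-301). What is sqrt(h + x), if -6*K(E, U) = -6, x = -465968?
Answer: I*sqrt(466269) ≈ 682.84*I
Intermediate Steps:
K(E, U) = 1 (K(E, U) = -1/6*(-6) = 1)
h = -301 (h = 1*(-301) = -301)
sqrt(h + x) = sqrt(-301 - 465968) = sqrt(-466269) = I*sqrt(466269)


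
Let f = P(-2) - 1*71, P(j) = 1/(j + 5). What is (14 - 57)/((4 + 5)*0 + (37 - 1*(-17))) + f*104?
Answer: -396907/54 ≈ -7350.1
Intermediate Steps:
P(j) = 1/(5 + j)
f = -212/3 (f = 1/(5 - 2) - 1*71 = 1/3 - 71 = ⅓ - 71 = -212/3 ≈ -70.667)
(14 - 57)/((4 + 5)*0 + (37 - 1*(-17))) + f*104 = (14 - 57)/((4 + 5)*0 + (37 - 1*(-17))) - 212/3*104 = -43/(9*0 + (37 + 17)) - 22048/3 = -43/(0 + 54) - 22048/3 = -43/54 - 22048/3 = -396907/54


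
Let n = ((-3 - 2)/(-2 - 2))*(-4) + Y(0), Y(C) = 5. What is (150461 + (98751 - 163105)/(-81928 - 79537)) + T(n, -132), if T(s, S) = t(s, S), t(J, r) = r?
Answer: 24272936339/161465 ≈ 1.5033e+5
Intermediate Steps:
n = 0 (n = ((-3 - 2)/(-2 - 2))*(-4) + 5 = -5/(-4)*(-4) + 5 = -5*(-¼)*(-4) + 5 = (5/4)*(-4) + 5 = -5 + 5 = 0)
T(s, S) = S
(150461 + (98751 - 163105)/(-81928 - 79537)) + T(n, -132) = (150461 + (98751 - 163105)/(-81928 - 79537)) - 132 = (150461 - 64354/(-161465)) - 132 = (150461 - 64354*(-1/161465)) - 132 = (150461 + 64354/161465) - 132 = 24294249719/161465 - 132 = 24272936339/161465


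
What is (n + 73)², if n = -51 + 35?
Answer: 3249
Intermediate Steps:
n = -16
(n + 73)² = (-16 + 73)² = 57² = 3249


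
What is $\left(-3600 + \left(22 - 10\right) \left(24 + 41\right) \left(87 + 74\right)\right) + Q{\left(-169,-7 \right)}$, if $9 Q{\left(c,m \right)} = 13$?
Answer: $\frac{1097833}{9} \approx 1.2198 \cdot 10^{5}$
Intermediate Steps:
$Q{\left(c,m \right)} = \frac{13}{9}$ ($Q{\left(c,m \right)} = \frac{1}{9} \cdot 13 = \frac{13}{9}$)
$\left(-3600 + \left(22 - 10\right) \left(24 + 41\right) \left(87 + 74\right)\right) + Q{\left(-169,-7 \right)} = \left(-3600 + \left(22 - 10\right) \left(24 + 41\right) \left(87 + 74\right)\right) + \frac{13}{9} = \left(-3600 + 12 \cdot 65 \cdot 161\right) + \frac{13}{9} = \left(-3600 + 780 \cdot 161\right) + \frac{13}{9} = \left(-3600 + 125580\right) + \frac{13}{9} = 121980 + \frac{13}{9} = \frac{1097833}{9}$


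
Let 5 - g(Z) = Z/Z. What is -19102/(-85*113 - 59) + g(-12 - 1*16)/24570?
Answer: 117343699/59361120 ≈ 1.9768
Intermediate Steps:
g(Z) = 4 (g(Z) = 5 - Z/Z = 5 - 1*1 = 5 - 1 = 4)
-19102/(-85*113 - 59) + g(-12 - 1*16)/24570 = -19102/(-85*113 - 59) + 4/24570 = -19102/(-9605 - 59) + 4*(1/24570) = -19102/(-9664) + 2/12285 = -19102*(-1/9664) + 2/12285 = 9551/4832 + 2/12285 = 117343699/59361120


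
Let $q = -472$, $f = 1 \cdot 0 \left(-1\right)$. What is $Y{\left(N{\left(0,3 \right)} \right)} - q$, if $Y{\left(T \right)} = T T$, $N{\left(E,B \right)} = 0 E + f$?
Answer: $472$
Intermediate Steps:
$f = 0$ ($f = 0 \left(-1\right) = 0$)
$N{\left(E,B \right)} = 0$ ($N{\left(E,B \right)} = 0 E + 0 = 0 + 0 = 0$)
$Y{\left(T \right)} = T^{2}$
$Y{\left(N{\left(0,3 \right)} \right)} - q = 0^{2} - -472 = 0 + 472 = 472$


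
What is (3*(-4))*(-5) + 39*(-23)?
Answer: -837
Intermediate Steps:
(3*(-4))*(-5) + 39*(-23) = -12*(-5) - 897 = 60 - 897 = -837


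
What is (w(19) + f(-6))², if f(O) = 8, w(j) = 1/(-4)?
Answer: 961/16 ≈ 60.063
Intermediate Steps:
w(j) = -¼
(w(19) + f(-6))² = (-¼ + 8)² = (31/4)² = 961/16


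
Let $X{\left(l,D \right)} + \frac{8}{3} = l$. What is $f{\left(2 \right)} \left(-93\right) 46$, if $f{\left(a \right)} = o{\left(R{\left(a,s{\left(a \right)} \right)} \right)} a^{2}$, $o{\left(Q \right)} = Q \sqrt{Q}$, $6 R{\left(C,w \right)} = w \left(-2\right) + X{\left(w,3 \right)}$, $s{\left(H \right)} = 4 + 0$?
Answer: $\frac{57040 i \sqrt{10}}{9} \approx 20042.0 i$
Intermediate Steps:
$s{\left(H \right)} = 4$
$X{\left(l,D \right)} = - \frac{8}{3} + l$
$R{\left(C,w \right)} = - \frac{4}{9} - \frac{w}{6}$ ($R{\left(C,w \right)} = \frac{w \left(-2\right) + \left(- \frac{8}{3} + w\right)}{6} = \frac{- 2 w + \left(- \frac{8}{3} + w\right)}{6} = \frac{- \frac{8}{3} - w}{6} = - \frac{4}{9} - \frac{w}{6}$)
$o{\left(Q \right)} = Q^{\frac{3}{2}}$
$f{\left(a \right)} = - \frac{10 i \sqrt{10} a^{2}}{27}$ ($f{\left(a \right)} = \left(- \frac{4}{9} - \frac{2}{3}\right)^{\frac{3}{2}} a^{2} = \left(- \frac{10}{9}\right)^{\frac{3}{2}} a^{2} = - \frac{10 i \sqrt{10}}{27} a^{2} = - \frac{10 i \sqrt{10} a^{2}}{27}$)
$f{\left(2 \right)} \left(-93\right) 46 = - \frac{10 i \sqrt{10} \cdot 2^{2}}{27} \left(-93\right) 46 = \left(- \frac{10}{27}\right) i \sqrt{10} \cdot 4 \left(-93\right) 46 = - \frac{40 i \sqrt{10}}{27} \left(-93\right) 46 = \frac{1240 i \sqrt{10}}{9} \cdot 46 = \frac{57040 i \sqrt{10}}{9}$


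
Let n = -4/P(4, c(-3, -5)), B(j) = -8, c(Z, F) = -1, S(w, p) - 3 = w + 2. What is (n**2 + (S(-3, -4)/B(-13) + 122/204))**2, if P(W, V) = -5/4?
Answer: 2915892001/26010000 ≈ 112.11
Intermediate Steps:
S(w, p) = 5 + w (S(w, p) = 3 + (w + 2) = 3 + (2 + w) = 5 + w)
P(W, V) = -5/4 (P(W, V) = -5*1/4 = -5/4)
n = 16/5 (n = -4/(-5/4) = -4*(-4/5) = 16/5 ≈ 3.2000)
(n**2 + (S(-3, -4)/B(-13) + 122/204))**2 = ((16/5)**2 + ((5 - 3)/(-8) + 122/204))**2 = (256/25 + (2*(-1/8) + 122*(1/204)))**2 = (256/25 + (-1/4 + 61/102))**2 = (256/25 + 71/204)**2 = (53999/5100)**2 = 2915892001/26010000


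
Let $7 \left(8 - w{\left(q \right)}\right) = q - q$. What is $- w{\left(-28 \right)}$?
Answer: $-8$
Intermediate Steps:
$w{\left(q \right)} = 8$ ($w{\left(q \right)} = 8 - \frac{q - q}{7} = 8 - 0 = 8 + 0 = 8$)
$- w{\left(-28 \right)} = \left(-1\right) 8 = -8$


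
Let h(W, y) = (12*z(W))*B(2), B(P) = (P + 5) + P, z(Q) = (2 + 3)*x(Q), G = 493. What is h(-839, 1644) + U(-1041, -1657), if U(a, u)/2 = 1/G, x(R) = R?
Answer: -223358578/493 ≈ -4.5306e+5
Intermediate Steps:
z(Q) = 5*Q (z(Q) = (2 + 3)*Q = 5*Q)
U(a, u) = 2/493
B(P) = 5 + 2*P (B(P) = (5 + P) + P = 5 + 2*P)
h(W, y) = 540*W (h(W, y) = (12*(5*W))*(5 + 2*2) = (60*W)*(5 + 4) = (60*W)*9 = 540*W)
h(-839, 1644) + U(-1041, -1657) = 540*(-839) + 2/493 = -453060 + 2/493 = -223358578/493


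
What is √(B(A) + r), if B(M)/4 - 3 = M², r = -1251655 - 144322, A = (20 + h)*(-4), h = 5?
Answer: I*√1355965 ≈ 1164.5*I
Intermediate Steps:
A = -100 (A = (20 + 5)*(-4) = 25*(-4) = -100)
r = -1395977
B(M) = 12 + 4*M²
√(B(A) + r) = √((12 + 4*(-100)²) - 1395977) = √((12 + 4*10000) - 1395977) = √((12 + 40000) - 1395977) = √(40012 - 1395977) = √(-1355965) = I*√1355965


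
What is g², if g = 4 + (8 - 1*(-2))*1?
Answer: 196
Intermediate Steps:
g = 14 (g = 4 + (8 + 2)*1 = 4 + 10*1 = 4 + 10 = 14)
g² = 14² = 196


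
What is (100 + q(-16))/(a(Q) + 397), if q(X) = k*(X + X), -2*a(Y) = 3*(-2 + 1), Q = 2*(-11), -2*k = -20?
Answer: -440/797 ≈ -0.55207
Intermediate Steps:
k = 10 (k = -1/2*(-20) = 10)
Q = -22
a(Y) = 3/2 (a(Y) = -3*(-2 + 1)/2 = -3*(-1)/2 = -1/2*(-3) = 3/2)
q(X) = 20*X (q(X) = 10*(X + X) = 10*(2*X) = 20*X)
(100 + q(-16))/(a(Q) + 397) = (100 + 20*(-16))/(3/2 + 397) = (100 - 320)/(797/2) = -220*2/797 = -440/797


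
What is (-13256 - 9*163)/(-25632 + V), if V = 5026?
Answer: 14723/20606 ≈ 0.71450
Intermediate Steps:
(-13256 - 9*163)/(-25632 + V) = (-13256 - 9*163)/(-25632 + 5026) = (-13256 - 1467)/(-20606) = -14723*(-1/20606) = 14723/20606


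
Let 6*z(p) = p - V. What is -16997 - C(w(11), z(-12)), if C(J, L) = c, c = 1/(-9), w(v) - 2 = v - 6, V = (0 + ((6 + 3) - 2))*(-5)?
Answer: -152972/9 ≈ -16997.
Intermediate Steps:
V = -35 (V = (0 + (9 - 2))*(-5) = (0 + 7)*(-5) = 7*(-5) = -35)
w(v) = -4 + v (w(v) = 2 + (v - 6) = 2 + (-6 + v) = -4 + v)
c = -⅑ ≈ -0.11111
z(p) = 35/6 + p/6 (z(p) = (p - 1*(-35))/6 = (p + 35)/6 = (35 + p)/6 = 35/6 + p/6)
C(J, L) = -⅑
-16997 - C(w(11), z(-12)) = -16997 - 1*(-⅑) = -16997 + ⅑ = -152972/9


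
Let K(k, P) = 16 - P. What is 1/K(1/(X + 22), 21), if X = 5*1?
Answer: -1/5 ≈ -0.20000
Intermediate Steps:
X = 5
1/K(1/(X + 22), 21) = 1/(16 - 1*21) = 1/(16 - 21) = 1/(-5) = -1/5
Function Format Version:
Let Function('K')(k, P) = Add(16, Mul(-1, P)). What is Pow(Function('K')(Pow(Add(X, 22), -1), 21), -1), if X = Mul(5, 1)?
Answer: Rational(-1, 5) ≈ -0.20000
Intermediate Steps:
X = 5
Pow(Function('K')(Pow(Add(X, 22), -1), 21), -1) = Pow(Add(16, Mul(-1, 21)), -1) = Pow(Add(16, -21), -1) = Pow(-5, -1) = Rational(-1, 5)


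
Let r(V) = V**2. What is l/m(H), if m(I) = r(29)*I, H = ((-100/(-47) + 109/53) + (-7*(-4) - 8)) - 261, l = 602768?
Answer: -375373772/124028157 ≈ -3.0265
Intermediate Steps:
H = -589908/2491 (H = ((-100*(-1/47) + 109*(1/53)) + (28 - 8)) - 261 = ((100/47 + 109/53) + 20) - 261 = (10423/2491 + 20) - 261 = 60243/2491 - 261 = -589908/2491 ≈ -236.82)
m(I) = 841*I (m(I) = 29**2*I = 841*I)
l/m(H) = 602768/((841*(-589908/2491))) = 602768/(-496112628/2491) = 602768*(-2491/496112628) = -375373772/124028157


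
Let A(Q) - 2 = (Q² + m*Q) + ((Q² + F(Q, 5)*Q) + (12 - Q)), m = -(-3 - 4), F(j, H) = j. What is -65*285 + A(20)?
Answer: -17191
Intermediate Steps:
m = 7 (m = -1*(-7) = 7)
A(Q) = 14 + 3*Q² + 6*Q (A(Q) = 2 + ((Q² + 7*Q) + ((Q² + Q*Q) + (12 - Q))) = 2 + ((Q² + 7*Q) + ((Q² + Q²) + (12 - Q))) = 2 + ((Q² + 7*Q) + (2*Q² + (12 - Q))) = 2 + ((Q² + 7*Q) + (12 - Q + 2*Q²)) = 2 + (12 + 3*Q² + 6*Q) = 14 + 3*Q² + 6*Q)
-65*285 + A(20) = -65*285 + (14 + 3*20² + 6*20) = -18525 + (14 + 3*400 + 120) = -18525 + (14 + 1200 + 120) = -18525 + 1334 = -17191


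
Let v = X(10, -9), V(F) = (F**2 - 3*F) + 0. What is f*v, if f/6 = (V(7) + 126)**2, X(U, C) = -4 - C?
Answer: 711480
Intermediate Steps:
V(F) = F**2 - 3*F
v = 5 (v = -4 - 1*(-9) = -4 + 9 = 5)
f = 142296 (f = 6*(7*(-3 + 7) + 126)**2 = 6*(7*4 + 126)**2 = 6*(28 + 126)**2 = 6*154**2 = 6*23716 = 142296)
f*v = 142296*5 = 711480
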